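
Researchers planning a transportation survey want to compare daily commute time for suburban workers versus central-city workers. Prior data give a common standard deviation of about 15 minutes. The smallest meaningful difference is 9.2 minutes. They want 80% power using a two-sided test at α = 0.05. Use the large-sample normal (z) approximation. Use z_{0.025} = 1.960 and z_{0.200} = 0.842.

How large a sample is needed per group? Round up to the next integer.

n = 42 per group

n = (z_{α/2} + z_β)² · (σ₁² + σ₂²) / δ²
  = (1.960 + 0.842)² · (2·15² = 450) / 9.2²
  = 7.8512 · 450 / 84.64
  = 41.74
Round up → n = 42 per group.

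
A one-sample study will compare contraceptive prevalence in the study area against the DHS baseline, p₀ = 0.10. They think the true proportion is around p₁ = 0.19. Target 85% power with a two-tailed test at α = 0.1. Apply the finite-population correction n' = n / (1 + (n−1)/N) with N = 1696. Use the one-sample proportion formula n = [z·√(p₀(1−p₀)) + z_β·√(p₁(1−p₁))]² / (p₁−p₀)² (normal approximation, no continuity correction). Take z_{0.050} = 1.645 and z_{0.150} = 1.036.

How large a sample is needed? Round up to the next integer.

n = [z_{α/2}·√(p₀q₀) + z_β·√(p₁q₁)]² / (p₁ − p₀)²
  = [1.645·√(0.10·0.90) + 1.036·√(0.19·0.81)]² / (0.09)²
  = [1.645·0.3000 + 1.036·0.3923]² / 0.0081
  = [0.8999]² / 0.0081
  = 99.98
Finite-population correction (N = 1696): 99.98 / (1 + (99.98 − 1)/1696) = 94.47.
Round up → n = 95.

n = 95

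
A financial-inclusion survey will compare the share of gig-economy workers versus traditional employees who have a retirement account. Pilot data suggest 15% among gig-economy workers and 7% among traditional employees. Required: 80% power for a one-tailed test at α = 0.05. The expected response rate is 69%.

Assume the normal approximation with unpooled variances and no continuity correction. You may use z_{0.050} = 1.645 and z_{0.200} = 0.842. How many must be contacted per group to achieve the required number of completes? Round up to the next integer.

n = 270 per group

n = (z_α + z_β)² · [p₁(1−p₁) + p₂(1−p₂)] / (p₁ − p₂)²
  = (1.645 + 0.842)² · (0.15·0.85 + 0.07·0.93) / (0.08)²
  = (2.487)² · (0.1275 + 0.0651) / 0.0064
  = 6.1852 · 0.1926 / 0.0064
  = 186.13
Adjust for 69% response: 186.13 / 0.69 = 269.76.
Round up → n = 270 per group.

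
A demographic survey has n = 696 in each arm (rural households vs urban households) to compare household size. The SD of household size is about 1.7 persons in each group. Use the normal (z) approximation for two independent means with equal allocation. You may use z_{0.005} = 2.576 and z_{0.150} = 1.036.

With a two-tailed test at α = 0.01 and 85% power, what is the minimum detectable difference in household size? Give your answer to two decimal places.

Minimum detectable difference ≈ 0.33 persons

δ = (z_{α/2} + z_β) · √((σ₁²+σ₂²)/n)
  = (2.576 + 1.036) · √(5.78/696)
  = 3.612 · √0.0083
  = 3.612 · 0.0911
  = 0.3292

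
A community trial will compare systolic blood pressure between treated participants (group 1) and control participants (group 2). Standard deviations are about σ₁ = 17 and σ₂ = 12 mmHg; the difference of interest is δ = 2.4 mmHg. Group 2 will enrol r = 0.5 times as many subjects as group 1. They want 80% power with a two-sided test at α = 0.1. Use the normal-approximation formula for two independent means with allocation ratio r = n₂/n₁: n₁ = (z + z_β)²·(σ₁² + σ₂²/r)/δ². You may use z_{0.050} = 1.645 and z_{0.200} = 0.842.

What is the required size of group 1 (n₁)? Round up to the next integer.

n₁ = (z_{α/2} + z_β)² · (σ₁² + σ₂²/r) / δ²
   = (1.645 + 0.842)² · (17² + 12²/0.5) / 2.4²
   = 6.1852 · (289 + 288) / 5.76
   = 6.1852 · 577 / 5.76
   = 619.59
Round up → n₁ = 620; n₂ = r·n₁ = 0.5 × 620 = 310.

n₁ = 620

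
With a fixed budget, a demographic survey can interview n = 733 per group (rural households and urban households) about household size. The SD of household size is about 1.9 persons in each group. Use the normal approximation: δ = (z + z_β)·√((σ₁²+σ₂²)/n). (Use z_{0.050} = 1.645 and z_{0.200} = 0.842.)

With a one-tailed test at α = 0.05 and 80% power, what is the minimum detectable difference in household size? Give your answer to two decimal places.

Minimum detectable difference ≈ 0.25 persons

δ = (z_α + z_β) · √((σ₁²+σ₂²)/n)
  = (1.645 + 0.842) · √(7.22/733)
  = 2.487 · √0.00985
  = 2.487 · 0.0992
  = 0.2468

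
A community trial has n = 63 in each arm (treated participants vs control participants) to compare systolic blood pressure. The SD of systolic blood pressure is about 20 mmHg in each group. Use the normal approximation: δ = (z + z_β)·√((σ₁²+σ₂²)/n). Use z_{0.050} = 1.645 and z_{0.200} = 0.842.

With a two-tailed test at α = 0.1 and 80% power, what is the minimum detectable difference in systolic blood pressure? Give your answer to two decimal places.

δ = (z_{α/2} + z_β) · √((σ₁²+σ₂²)/n)
  = (1.645 + 0.842) · √(800/63)
  = 2.487 · √12.6984
  = 2.487 · 3.5635
  = 8.8624

Minimum detectable difference ≈ 8.86 mmHg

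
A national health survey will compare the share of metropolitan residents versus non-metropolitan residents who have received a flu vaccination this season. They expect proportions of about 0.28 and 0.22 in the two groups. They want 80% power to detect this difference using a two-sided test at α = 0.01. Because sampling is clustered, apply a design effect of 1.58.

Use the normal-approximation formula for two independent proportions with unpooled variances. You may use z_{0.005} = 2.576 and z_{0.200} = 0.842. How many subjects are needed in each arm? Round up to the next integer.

n = (z_{α/2} + z_β)² · [p₁(1−p₁) + p₂(1−p₂)] / (p₁ − p₂)²
  = (2.576 + 0.842)² · (0.28·0.72 + 0.22·0.78) / (0.06)²
  = (3.418)² · (0.2016 + 0.1716) / 0.0036
  = 11.6827 · 0.3732 / 0.0036
  = 1211.11
Design effect: 1.58 × 1211.11 = 1913.55.
Round up → n = 1914 per group.

n = 1914 per group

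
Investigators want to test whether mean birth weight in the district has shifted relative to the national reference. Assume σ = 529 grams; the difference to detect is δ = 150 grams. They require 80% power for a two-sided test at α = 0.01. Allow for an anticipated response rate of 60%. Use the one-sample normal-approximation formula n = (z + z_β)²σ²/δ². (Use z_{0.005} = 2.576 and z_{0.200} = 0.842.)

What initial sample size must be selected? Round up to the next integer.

n = 243

n = (z_{α/2} + z_β)² · σ² / δ²
  = (2.576 + 0.842)² · 529² / 150²
  = 11.6827 · 279841 / 22500
  = 145.30
Adjust for 60% response: 145.30 / 0.60 = 242.17.
Round up → n = 243.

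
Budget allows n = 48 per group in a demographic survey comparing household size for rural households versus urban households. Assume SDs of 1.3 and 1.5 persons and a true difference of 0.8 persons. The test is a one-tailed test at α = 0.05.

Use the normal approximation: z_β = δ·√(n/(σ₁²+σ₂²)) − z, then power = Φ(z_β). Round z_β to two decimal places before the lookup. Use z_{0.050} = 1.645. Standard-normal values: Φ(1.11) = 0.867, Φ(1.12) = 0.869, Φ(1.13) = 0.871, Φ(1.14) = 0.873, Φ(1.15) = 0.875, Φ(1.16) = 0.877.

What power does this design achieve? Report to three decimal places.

z_β = δ·√(n/(σ₁²+σ₂²)) − z_α
    = 0.8 · √(48/3.94) − 1.645
    = 0.8 · 3.49038 − 1.645
    = 2.7923 − 1.645 = 1.1473 → 1.15
Power = Φ(1.15) = 0.875.

Power ≈ 0.875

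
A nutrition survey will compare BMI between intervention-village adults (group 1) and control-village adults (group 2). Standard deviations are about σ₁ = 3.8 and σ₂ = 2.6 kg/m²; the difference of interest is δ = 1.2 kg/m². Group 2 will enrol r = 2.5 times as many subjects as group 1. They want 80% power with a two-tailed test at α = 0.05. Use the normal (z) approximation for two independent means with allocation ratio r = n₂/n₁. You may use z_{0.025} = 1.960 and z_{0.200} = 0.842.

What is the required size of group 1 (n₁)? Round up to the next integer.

n₁ = 94

n₁ = (z_{α/2} + z_β)² · (σ₁² + σ₂²/r) / δ²
   = (1.960 + 0.842)² · (3.8² + 2.6²/2.5) / 1.2²
   = 7.8512 · (14.44 + 2.704) / 1.44
   = 7.8512 · 17.144 / 1.44
   = 93.47
Round up → n₁ = 94; n₂ = r·n₁ = 2.5 × 94 = 235.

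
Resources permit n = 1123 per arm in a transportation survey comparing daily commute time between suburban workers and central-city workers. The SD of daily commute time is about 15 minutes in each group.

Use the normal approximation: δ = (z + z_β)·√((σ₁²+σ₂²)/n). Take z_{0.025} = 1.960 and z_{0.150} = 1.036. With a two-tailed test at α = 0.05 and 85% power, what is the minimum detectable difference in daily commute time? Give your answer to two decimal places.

Minimum detectable difference ≈ 1.90 minutes

δ = (z_{α/2} + z_β) · √((σ₁²+σ₂²)/n)
  = (1.960 + 1.036) · √(450/1123)
  = 2.996 · √0.40071
  = 2.996 · 0.6330
  = 1.8965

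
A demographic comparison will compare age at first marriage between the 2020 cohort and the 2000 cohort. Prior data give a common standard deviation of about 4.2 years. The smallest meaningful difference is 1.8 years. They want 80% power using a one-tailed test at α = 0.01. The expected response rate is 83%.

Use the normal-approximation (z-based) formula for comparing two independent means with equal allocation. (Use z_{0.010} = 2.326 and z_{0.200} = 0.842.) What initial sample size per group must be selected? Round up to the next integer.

n = (z_α + z_β)² · (σ₁² + σ₂²) / δ²
  = (2.326 + 0.842)² · (2·4.2² = 35.28) / 1.8²
  = 10.0362 · 35.28 / 3.24
  = 109.28
Adjust for 83% response: 109.28 / 0.83 = 131.67.
Round up → n = 132 per group.

n = 132 per group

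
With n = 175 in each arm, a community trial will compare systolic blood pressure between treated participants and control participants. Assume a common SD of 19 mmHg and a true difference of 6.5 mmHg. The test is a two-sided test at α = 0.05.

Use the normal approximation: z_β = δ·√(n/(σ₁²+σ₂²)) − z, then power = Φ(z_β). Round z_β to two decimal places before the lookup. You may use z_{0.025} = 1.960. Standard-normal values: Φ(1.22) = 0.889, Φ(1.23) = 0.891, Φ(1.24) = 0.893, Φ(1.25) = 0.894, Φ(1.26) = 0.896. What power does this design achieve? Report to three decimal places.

z_β = δ·√(n/(σ₁²+σ₂²)) − z_{α/2}
    = 6.5 · √(175/722) − 1.960
    = 6.5 · 0.49232 − 1.960
    = 3.2001 − 1.960 = 1.2401 → 1.24
Power = Φ(1.24) = 0.893.

Power ≈ 0.893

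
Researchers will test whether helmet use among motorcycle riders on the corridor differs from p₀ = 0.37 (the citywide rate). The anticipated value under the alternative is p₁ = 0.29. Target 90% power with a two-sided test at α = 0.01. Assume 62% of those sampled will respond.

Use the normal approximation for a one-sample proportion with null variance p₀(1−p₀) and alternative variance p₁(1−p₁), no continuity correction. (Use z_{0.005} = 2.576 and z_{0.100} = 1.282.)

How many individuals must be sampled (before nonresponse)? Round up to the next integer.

n = [z_{α/2}·√(p₀q₀) + z_β·√(p₁q₁)]² / (p₁ − p₀)²
  = [2.576·√(0.37·0.63) + 1.282·√(0.29·0.71)]² / (-0.08)²
  = [2.576·0.4828 + 1.282·0.4538]² / 0.0064
  = [1.8254]² / 0.0064
  = 520.65
Adjust for 62% response: 520.65 / 0.62 = 839.76.
Round up → n = 840.

n = 840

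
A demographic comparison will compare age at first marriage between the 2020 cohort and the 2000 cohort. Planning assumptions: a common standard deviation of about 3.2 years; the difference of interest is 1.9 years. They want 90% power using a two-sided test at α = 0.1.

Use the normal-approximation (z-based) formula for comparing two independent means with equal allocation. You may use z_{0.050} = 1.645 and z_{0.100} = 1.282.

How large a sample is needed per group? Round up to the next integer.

n = (z_{α/2} + z_β)² · (σ₁² + σ₂²) / δ²
  = (1.645 + 1.282)² · (2·3.2² = 20.48) / 1.9²
  = 8.5673 · 20.48 / 3.61
  = 48.60
Round up → n = 49 per group.

n = 49 per group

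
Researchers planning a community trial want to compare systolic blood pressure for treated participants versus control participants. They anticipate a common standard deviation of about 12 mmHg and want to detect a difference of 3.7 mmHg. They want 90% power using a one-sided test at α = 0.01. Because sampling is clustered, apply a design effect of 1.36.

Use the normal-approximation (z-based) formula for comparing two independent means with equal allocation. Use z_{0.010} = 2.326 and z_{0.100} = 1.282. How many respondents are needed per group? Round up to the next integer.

n = 373 per group

n = (z_α + z_β)² · (σ₁² + σ₂²) / δ²
  = (2.326 + 1.282)² · (2·12² = 288) / 3.7²
  = 13.0177 · 288 / 13.69
  = 273.86
Design effect: 1.36 × 273.86 = 372.44.
Round up → n = 373 per group.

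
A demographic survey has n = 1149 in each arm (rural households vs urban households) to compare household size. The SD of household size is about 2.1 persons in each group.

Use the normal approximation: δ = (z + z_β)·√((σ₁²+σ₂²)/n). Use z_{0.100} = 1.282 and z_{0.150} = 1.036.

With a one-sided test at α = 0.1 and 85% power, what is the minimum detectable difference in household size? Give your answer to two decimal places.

δ = (z_α + z_β) · √((σ₁²+σ₂²)/n)
  = (1.282 + 1.036) · √(8.82/1149)
  = 2.318 · √0.00768
  = 2.318 · 0.0876
  = 0.2031

Minimum detectable difference ≈ 0.20 persons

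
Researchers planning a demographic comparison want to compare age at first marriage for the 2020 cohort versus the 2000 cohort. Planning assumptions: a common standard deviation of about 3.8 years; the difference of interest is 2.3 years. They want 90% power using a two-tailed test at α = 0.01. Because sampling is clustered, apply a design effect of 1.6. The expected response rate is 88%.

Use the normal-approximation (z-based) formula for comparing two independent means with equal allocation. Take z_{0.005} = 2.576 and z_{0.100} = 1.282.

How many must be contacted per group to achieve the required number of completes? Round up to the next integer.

n = (z_{α/2} + z_β)² · (σ₁² + σ₂²) / δ²
  = (2.576 + 1.282)² · (2·3.8² = 28.88) / 2.3²
  = 14.8842 · 28.88 / 5.29
  = 81.26
Design effect: 1.6 × 81.26 = 130.01.
Adjust for 88% response: 130.01 / 0.88 = 147.74.
Round up → n = 148 per group.

n = 148 per group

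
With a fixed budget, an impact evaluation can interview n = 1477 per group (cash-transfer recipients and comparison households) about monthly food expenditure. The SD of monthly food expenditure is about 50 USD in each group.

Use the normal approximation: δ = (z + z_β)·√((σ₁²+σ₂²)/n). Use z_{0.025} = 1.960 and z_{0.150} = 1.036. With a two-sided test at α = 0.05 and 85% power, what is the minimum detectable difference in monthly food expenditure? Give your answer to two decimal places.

δ = (z_{α/2} + z_β) · √((σ₁²+σ₂²)/n)
  = (1.960 + 1.036) · √(5000/1477)
  = 2.996 · √3.3852
  = 2.996 · 1.8399
  = 5.5123

Minimum detectable difference ≈ 5.51 USD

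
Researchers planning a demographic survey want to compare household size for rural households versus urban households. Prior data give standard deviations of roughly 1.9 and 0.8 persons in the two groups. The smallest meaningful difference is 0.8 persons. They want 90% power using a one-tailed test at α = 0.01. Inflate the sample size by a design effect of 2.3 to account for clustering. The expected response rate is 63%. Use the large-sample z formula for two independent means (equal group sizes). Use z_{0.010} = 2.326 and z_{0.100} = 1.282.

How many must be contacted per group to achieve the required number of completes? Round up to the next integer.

n = (z_α + z_β)² · (σ₁² + σ₂²) / δ²
  = (2.326 + 1.282)² · (1.9² + 0.8² = 4.25) / 0.8²
  = 13.0177 · 4.25 / 0.64
  = 86.45
Design effect: 2.3 × 86.45 = 198.82.
Adjust for 63% response: 198.82 / 0.63 = 315.59.
Round up → n = 316 per group.

n = 316 per group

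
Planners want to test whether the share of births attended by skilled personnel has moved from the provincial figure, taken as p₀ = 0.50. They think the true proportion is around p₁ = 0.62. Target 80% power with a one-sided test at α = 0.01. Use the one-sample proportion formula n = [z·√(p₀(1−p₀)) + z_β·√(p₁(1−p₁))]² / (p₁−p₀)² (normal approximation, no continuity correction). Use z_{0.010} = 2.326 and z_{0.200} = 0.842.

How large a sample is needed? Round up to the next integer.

n = 172

n = [z_α·√(p₀q₀) + z_β·√(p₁q₁)]² / (p₁ − p₀)²
  = [2.326·√(0.50·0.50) + 0.842·√(0.62·0.38)]² / (0.12)²
  = [2.326·0.5000 + 0.842·0.4854]² / 0.0144
  = [1.5717]² / 0.0144
  = 171.54
Round up → n = 172.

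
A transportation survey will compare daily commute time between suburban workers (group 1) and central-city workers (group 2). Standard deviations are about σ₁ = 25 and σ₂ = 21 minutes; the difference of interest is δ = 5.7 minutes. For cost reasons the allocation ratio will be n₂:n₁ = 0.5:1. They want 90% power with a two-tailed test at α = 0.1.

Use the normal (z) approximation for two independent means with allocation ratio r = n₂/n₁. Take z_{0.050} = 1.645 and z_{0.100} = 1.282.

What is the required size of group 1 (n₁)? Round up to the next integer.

n₁ = (z_{α/2} + z_β)² · (σ₁² + σ₂²/r) / δ²
   = (1.645 + 1.282)² · (25² + 21²/0.5) / 5.7²
   = 8.5673 · (625 + 882) / 32.49
   = 8.5673 · 1507 / 32.49
   = 397.38
Round up → n₁ = 398; n₂ = r·n₁ = 0.5 × 398 = 199.

n₁ = 398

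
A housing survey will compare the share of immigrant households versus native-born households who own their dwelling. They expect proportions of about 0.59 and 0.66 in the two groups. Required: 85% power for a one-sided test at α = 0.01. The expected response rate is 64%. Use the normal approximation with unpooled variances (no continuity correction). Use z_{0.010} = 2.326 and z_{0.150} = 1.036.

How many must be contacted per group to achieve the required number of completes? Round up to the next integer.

n = (z_α + z_β)² · [p₁(1−p₁) + p₂(1−p₂)] / (p₁ − p₂)²
  = (2.326 + 1.036)² · (0.59·0.41 + 0.66·0.34) / (-0.07)²
  = (3.362)² · (0.2419 + 0.2244) / 0.0049
  = 11.3030 · 0.4663 / 0.0049
  = 1075.63
Adjust for 64% response: 1075.63 / 0.64 = 1680.68.
Round up → n = 1681 per group.

n = 1681 per group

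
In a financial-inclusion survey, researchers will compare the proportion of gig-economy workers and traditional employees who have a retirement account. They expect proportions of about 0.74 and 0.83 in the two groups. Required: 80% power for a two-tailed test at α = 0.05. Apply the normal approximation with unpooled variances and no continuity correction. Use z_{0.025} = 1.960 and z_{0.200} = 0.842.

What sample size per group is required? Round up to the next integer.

n = (z_{α/2} + z_β)² · [p₁(1−p₁) + p₂(1−p₂)] / (p₁ − p₂)²
  = (1.960 + 0.842)² · (0.74·0.26 + 0.83·0.17) / (-0.09)²
  = (2.802)² · (0.1924 + 0.1411) / 0.0081
  = 7.8512 · 0.3335 / 0.0081
  = 323.26
Round up → n = 324 per group.

n = 324 per group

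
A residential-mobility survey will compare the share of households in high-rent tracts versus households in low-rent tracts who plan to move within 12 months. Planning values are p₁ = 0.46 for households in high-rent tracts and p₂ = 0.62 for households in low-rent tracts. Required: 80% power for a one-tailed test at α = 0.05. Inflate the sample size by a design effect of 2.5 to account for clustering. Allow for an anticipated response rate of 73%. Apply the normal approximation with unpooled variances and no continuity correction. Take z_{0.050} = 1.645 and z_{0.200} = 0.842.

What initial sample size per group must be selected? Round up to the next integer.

n = (z_α + z_β)² · [p₁(1−p₁) + p₂(1−p₂)] / (p₁ − p₂)²
  = (1.645 + 0.842)² · (0.46·0.54 + 0.62·0.38) / (-0.16)²
  = (2.487)² · (0.2484 + 0.2356) / 0.0256
  = 6.1852 · 0.4840 / 0.0256
  = 116.94
Design effect: 2.5 × 116.94 = 292.35.
Adjust for 73% response: 292.35 / 0.73 = 400.47.
Round up → n = 401 per group.

n = 401 per group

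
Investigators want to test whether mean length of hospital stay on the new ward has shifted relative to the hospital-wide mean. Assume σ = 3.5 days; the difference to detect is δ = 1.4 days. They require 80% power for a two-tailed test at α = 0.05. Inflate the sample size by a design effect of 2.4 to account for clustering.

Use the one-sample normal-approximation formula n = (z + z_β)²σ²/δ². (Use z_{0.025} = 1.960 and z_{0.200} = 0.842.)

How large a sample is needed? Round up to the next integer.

n = (z_{α/2} + z_β)² · σ² / δ²
  = (1.960 + 0.842)² · 3.5² / 1.4²
  = 7.8512 · 12.25 / 1.96
  = 49.07
Design effect: 2.4 × 49.07 = 117.77.
Round up → n = 118.

n = 118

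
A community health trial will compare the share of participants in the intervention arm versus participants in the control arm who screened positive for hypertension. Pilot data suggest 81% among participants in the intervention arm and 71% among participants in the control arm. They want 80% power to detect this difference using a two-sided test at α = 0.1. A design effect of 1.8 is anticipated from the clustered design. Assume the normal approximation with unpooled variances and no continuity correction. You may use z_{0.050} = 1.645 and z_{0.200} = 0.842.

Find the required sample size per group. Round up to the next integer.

n = (z_{α/2} + z_β)² · [p₁(1−p₁) + p₂(1−p₂)] / (p₁ − p₂)²
  = (1.645 + 0.842)² · (0.81·0.19 + 0.71·0.29) / (0.10)²
  = (2.487)² · (0.1539 + 0.2059) / 0.0100
  = 6.1852 · 0.3598 / 0.0100
  = 222.54
Design effect: 1.8 × 222.54 = 400.58.
Round up → n = 401 per group.

n = 401 per group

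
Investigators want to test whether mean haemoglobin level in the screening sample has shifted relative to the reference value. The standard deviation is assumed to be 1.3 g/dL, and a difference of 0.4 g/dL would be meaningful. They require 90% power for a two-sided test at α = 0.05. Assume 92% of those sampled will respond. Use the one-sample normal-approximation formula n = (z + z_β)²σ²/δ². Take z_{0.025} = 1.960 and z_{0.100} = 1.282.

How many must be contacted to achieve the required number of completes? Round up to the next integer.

n = 121

n = (z_{α/2} + z_β)² · σ² / δ²
  = (1.960 + 1.282)² · 1.3² / 0.4²
  = 10.5106 · 1.69 / 0.16
  = 111.02
Adjust for 92% response: 111.02 / 0.92 = 120.67.
Round up → n = 121.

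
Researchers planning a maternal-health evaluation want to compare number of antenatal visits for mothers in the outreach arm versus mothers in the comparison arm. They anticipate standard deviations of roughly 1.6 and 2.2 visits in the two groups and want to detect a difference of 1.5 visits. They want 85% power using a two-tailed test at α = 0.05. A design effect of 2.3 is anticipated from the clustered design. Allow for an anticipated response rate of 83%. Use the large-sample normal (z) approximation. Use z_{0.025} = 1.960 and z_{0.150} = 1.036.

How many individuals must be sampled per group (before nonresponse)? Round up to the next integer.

n = (z_{α/2} + z_β)² · (σ₁² + σ₂²) / δ²
  = (1.960 + 1.036)² · (1.6² + 2.2² = 7.4) / 1.5²
  = 8.9760 · 7.4 / 2.25
  = 29.52
Design effect: 2.3 × 29.52 = 67.90.
Adjust for 83% response: 67.90 / 0.83 = 81.81.
Round up → n = 82 per group.

n = 82 per group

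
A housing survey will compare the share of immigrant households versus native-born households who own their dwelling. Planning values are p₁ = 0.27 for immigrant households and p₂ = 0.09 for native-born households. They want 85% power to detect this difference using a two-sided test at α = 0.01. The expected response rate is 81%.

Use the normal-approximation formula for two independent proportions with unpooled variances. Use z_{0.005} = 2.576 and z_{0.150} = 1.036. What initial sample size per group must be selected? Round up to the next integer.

n = (z_{α/2} + z_β)² · [p₁(1−p₁) + p₂(1−p₂)] / (p₁ − p₂)²
  = (2.576 + 1.036)² · (0.27·0.73 + 0.09·0.91) / (0.18)²
  = (3.612)² · (0.1971 + 0.0819) / 0.0324
  = 13.0465 · 0.2790 / 0.0324
  = 112.35
Adjust for 81% response: 112.35 / 0.81 = 138.70.
Round up → n = 139 per group.

n = 139 per group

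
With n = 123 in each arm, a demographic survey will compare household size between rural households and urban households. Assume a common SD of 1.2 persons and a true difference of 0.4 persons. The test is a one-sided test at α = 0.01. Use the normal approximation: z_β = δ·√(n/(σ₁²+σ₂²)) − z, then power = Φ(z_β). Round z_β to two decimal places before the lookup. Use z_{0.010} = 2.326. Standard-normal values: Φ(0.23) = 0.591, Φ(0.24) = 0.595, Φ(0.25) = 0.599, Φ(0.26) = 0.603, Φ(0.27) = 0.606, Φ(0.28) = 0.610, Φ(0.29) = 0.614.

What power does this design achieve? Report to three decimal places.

Power ≈ 0.614

z_β = δ·√(n/(σ₁²+σ₂²)) − z_α
    = 0.4 · √(123/2.88) − 2.326
    = 0.4 · 6.53516 − 2.326
    = 2.6141 − 2.326 = 0.2881 → 0.29
Power = Φ(0.29) = 0.614.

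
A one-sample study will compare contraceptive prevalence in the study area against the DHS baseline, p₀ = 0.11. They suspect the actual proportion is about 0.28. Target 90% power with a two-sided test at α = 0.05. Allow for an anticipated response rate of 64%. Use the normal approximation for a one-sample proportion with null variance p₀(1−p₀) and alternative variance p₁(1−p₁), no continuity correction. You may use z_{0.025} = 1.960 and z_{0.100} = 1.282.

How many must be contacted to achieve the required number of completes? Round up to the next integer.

n = 77

n = [z_{α/2}·√(p₀q₀) + z_β·√(p₁q₁)]² / (p₁ − p₀)²
  = [1.960·√(0.11·0.89) + 1.282·√(0.28·0.72)]² / (0.17)²
  = [1.960·0.3129 + 1.282·0.4490]² / 0.0289
  = [1.1889]² / 0.0289
  = 48.91
Adjust for 64% response: 48.91 / 0.64 = 76.42.
Round up → n = 77.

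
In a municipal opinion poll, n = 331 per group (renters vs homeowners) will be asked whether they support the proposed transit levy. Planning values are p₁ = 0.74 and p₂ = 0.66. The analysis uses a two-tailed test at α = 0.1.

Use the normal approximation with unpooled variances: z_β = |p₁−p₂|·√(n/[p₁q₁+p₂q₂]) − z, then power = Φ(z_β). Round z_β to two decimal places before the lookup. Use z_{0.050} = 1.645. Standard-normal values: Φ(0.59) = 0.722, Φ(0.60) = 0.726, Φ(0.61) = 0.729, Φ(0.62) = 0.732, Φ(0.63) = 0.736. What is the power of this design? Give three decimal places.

z_β = |p₁−p₂|·√(n/[p₁q₁+p₂q₂]) − z_{α/2}
    = 0.08 · √(331/0.4168) − 1.645
    = 0.08 · 28.1806 − 1.645
    = 2.2544 − 1.645 = 0.6094 → 0.61
Power = Φ(0.61) = 0.729.

Power ≈ 0.729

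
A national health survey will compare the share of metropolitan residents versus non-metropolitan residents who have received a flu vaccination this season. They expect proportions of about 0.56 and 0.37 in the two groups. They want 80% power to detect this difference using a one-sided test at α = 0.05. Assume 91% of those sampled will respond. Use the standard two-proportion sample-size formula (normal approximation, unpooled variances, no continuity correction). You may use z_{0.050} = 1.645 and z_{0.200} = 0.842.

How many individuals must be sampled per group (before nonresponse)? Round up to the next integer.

n = 91 per group

n = (z_α + z_β)² · [p₁(1−p₁) + p₂(1−p₂)] / (p₁ − p₂)²
  = (1.645 + 0.842)² · (0.56·0.44 + 0.37·0.63) / (0.19)²
  = (2.487)² · (0.2464 + 0.2331) / 0.0361
  = 6.1852 · 0.4795 / 0.0361
  = 82.15
Adjust for 91% response: 82.15 / 0.91 = 90.28.
Round up → n = 91 per group.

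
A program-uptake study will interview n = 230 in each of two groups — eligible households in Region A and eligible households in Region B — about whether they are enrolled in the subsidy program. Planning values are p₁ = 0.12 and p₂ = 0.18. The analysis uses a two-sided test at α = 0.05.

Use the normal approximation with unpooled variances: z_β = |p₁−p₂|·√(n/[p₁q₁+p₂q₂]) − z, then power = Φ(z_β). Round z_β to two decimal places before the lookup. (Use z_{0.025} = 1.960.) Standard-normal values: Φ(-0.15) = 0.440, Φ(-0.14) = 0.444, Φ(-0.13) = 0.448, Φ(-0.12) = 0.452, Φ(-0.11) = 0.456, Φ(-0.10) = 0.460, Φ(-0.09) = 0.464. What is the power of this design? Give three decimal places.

z_β = |p₁−p₂|·√(n/[p₁q₁+p₂q₂]) − z_{α/2}
    = 0.06 · √(230/0.2532) − 1.960
    = 0.06 · 30.1392 − 1.960
    = 1.8084 − 1.960 = -0.1516 → -0.15
Power = Φ(-0.15) = 0.440.

Power ≈ 0.440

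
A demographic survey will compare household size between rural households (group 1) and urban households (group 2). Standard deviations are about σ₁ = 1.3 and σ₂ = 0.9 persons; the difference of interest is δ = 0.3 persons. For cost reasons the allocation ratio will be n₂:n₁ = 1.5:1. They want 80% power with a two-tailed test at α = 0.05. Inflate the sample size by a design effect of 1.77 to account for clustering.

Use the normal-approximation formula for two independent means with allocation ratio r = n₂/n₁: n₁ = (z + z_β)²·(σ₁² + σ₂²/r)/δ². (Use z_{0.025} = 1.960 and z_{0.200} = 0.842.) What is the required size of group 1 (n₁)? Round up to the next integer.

n₁ = (z_{α/2} + z_β)² · (σ₁² + σ₂²/r) / δ²
   = (1.960 + 0.842)² · (1.3² + 0.9²/1.5) / 0.3²
   = 7.8512 · (1.69 + 0.54) / 0.09
   = 7.8512 · 2.23 / 0.09
   = 194.54
Design effect: 1.77 × 194.54 = 344.33.
Round up → n₁ = 345; n₂ = r·n₁ = 1.5 × 345 = 518.

n₁ = 345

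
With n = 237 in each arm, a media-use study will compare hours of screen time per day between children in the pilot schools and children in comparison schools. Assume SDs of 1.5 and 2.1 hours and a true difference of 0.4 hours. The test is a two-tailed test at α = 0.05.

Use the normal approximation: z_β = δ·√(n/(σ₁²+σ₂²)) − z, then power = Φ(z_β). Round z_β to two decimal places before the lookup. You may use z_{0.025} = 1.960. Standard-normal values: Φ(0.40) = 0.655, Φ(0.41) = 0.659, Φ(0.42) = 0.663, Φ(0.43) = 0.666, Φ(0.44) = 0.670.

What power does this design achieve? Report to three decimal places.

z_β = δ·√(n/(σ₁²+σ₂²)) − z_{α/2}
    = 0.4 · √(237/6.66) − 1.960
    = 0.4 · 5.96537 − 1.960
    = 2.3861 − 1.960 = 0.4261 → 0.43
Power = Φ(0.43) = 0.666.

Power ≈ 0.666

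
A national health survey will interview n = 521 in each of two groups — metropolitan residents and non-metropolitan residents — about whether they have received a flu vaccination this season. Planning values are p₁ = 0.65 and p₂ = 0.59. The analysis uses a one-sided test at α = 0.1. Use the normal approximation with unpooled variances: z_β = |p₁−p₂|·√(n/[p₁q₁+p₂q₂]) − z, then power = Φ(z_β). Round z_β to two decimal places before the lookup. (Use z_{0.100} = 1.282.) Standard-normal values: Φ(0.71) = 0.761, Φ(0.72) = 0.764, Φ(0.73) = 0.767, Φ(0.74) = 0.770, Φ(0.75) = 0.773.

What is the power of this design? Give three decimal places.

Power ≈ 0.764

z_β = |p₁−p₂|·√(n/[p₁q₁+p₂q₂]) − z_α
    = 0.06 · √(521/0.4694) − 1.282
    = 0.06 · 33.3156 − 1.282
    = 1.9989 − 1.282 = 0.7169 → 0.72
Power = Φ(0.72) = 0.764.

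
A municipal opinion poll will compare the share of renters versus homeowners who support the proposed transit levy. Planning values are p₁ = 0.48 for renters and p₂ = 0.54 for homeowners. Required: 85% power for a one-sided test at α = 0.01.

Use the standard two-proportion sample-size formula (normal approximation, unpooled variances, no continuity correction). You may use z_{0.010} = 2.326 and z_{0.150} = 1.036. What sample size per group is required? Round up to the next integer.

n = (z_α + z_β)² · [p₁(1−p₁) + p₂(1−p₂)] / (p₁ − p₂)²
  = (2.326 + 1.036)² · (0.48·0.52 + 0.54·0.46) / (-0.06)²
  = (3.362)² · (0.2496 + 0.2484) / 0.0036
  = 11.3030 · 0.4980 / 0.0036
  = 1563.59
Round up → n = 1564 per group.

n = 1564 per group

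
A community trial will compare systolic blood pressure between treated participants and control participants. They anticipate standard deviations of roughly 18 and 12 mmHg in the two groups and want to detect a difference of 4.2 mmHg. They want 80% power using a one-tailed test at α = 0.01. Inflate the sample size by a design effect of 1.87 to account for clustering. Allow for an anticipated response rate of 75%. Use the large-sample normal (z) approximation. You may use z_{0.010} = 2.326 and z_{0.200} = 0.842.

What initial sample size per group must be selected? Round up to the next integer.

n = 664 per group

n = (z_α + z_β)² · (σ₁² + σ₂²) / δ²
  = (2.326 + 0.842)² · (18² + 12² = 468) / 4.2²
  = 10.0362 · 468 / 17.64
  = 266.27
Design effect: 1.87 × 266.27 = 497.92.
Adjust for 75% response: 497.92 / 0.75 = 663.89.
Round up → n = 664 per group.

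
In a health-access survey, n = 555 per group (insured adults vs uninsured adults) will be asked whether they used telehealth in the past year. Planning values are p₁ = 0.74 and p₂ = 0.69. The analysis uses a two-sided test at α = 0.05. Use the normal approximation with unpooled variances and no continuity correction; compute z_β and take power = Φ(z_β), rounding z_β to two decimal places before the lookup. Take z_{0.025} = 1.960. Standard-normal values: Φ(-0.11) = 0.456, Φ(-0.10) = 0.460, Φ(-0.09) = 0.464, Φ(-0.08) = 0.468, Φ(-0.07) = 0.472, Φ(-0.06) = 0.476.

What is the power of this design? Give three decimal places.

Power ≈ 0.456

z_β = |p₁−p₂|·√(n/[p₁q₁+p₂q₂]) − z_{α/2}
    = 0.05 · √(555/0.4063) − 1.960
    = 0.05 · 36.9592 − 1.960
    = 1.8480 − 1.960 = -0.1120 → -0.11
Power = Φ(-0.11) = 0.456.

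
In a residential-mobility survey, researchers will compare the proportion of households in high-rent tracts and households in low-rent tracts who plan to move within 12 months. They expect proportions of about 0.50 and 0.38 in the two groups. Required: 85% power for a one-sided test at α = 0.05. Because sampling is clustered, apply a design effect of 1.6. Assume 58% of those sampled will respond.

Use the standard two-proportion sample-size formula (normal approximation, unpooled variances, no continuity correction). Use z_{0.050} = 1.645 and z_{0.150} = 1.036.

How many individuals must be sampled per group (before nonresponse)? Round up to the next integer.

n = (z_α + z_β)² · [p₁(1−p₁) + p₂(1−p₂)] / (p₁ − p₂)²
  = (1.645 + 1.036)² · (0.50·0.50 + 0.38·0.62) / (0.12)²
  = (2.681)² · (0.2500 + 0.2356) / 0.0144
  = 7.1878 · 0.4856 / 0.0144
  = 242.39
Design effect: 1.6 × 242.39 = 387.82.
Adjust for 58% response: 387.82 / 0.58 = 668.65.
Round up → n = 669 per group.

n = 669 per group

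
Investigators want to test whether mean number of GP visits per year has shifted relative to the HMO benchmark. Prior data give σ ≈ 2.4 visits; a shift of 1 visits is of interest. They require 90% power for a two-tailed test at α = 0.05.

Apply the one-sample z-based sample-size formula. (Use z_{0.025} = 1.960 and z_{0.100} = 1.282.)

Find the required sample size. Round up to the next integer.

n = 61

n = (z_{α/2} + z_β)² · σ² / δ²
  = (1.960 + 1.282)² · 2.4² / 1²
  = 10.5106 · 5.76 / 1
  = 60.54
Round up → n = 61.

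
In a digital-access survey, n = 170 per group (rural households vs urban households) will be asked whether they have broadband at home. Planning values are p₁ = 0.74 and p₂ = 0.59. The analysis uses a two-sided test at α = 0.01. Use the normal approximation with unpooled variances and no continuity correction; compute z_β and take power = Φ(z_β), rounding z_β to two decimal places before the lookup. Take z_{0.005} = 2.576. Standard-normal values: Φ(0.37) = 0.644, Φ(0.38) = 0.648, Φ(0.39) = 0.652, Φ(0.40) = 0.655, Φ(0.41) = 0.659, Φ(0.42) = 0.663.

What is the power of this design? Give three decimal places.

z_β = |p₁−p₂|·√(n/[p₁q₁+p₂q₂]) − z_{α/2}
    = 0.15 · √(170/0.4343) − 2.576
    = 0.15 · 19.7847 − 2.576
    = 2.9677 − 2.576 = 0.3917 → 0.39
Power = Φ(0.39) = 0.652.

Power ≈ 0.652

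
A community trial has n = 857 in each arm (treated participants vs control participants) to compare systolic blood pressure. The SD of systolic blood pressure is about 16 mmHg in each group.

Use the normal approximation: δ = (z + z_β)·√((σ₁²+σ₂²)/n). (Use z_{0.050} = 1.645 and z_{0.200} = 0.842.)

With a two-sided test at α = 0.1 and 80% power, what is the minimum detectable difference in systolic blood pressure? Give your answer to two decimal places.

δ = (z_{α/2} + z_β) · √((σ₁²+σ₂²)/n)
  = (1.645 + 0.842) · √(512/857)
  = 2.487 · √0.59743
  = 2.487 · 0.7729
  = 1.9223

Minimum detectable difference ≈ 1.92 mmHg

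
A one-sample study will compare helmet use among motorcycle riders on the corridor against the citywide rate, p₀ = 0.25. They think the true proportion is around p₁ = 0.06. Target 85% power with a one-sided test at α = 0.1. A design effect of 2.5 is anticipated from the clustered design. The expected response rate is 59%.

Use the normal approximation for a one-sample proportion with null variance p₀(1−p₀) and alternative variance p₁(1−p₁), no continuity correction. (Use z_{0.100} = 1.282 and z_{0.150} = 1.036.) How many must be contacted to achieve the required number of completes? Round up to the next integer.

n = [z_α·√(p₀q₀) + z_β·√(p₁q₁)]² / (p₁ − p₀)²
  = [1.282·√(0.25·0.75) + 1.036·√(0.06·0.94)]² / (-0.19)²
  = [1.282·0.4330 + 1.036·0.2375]² / 0.0361
  = [0.8012]² / 0.0361
  = 17.78
Design effect: 2.5 × 17.78 = 44.45.
Adjust for 59% response: 44.45 / 0.59 = 75.34.
Round up → n = 76.

n = 76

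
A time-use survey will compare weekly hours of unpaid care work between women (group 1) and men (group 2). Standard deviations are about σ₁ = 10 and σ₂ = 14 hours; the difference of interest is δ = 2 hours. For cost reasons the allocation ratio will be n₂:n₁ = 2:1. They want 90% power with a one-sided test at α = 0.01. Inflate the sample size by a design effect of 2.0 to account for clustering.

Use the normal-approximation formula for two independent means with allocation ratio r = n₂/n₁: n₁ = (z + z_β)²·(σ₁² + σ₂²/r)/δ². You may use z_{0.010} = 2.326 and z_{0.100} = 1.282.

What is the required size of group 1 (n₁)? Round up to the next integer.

n₁ = 1289

n₁ = (z_α + z_β)² · (σ₁² + σ₂²/r) / δ²
   = (2.326 + 1.282)² · (10² + 14²/2) / 2²
   = 13.0177 · (100 + 98) / 4
   = 13.0177 · 198 / 4
   = 644.37
Design effect: 2.0 × 644.37 = 1288.75.
Round up → n₁ = 1289; n₂ = r·n₁ = 2 × 1289 = 2578.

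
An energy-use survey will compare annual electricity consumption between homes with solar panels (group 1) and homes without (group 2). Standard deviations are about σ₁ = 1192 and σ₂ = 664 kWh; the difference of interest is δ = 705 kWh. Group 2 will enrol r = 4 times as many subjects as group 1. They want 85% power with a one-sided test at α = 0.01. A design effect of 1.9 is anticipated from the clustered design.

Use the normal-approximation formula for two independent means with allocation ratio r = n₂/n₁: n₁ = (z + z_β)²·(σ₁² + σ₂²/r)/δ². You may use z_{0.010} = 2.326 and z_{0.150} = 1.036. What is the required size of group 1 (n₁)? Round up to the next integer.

n₁ = (z_α + z_β)² · (σ₁² + σ₂²/r) / δ²
   = (2.326 + 1.036)² · (1192² + 664²/4) / 705²
   = 11.3030 · (1420864 + 110224) / 497025
   = 11.3030 · 1531088 / 497025
   = 34.82
Design effect: 1.9 × 34.82 = 66.16.
Round up → n₁ = 67; n₂ = r·n₁ = 4 × 67 = 268.

n₁ = 67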